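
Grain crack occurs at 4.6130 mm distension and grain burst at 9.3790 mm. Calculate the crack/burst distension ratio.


Formula: Ratio = crack / burst
Substituting: Ratio = 4.6130 / 9.3790
Result: 0.4918


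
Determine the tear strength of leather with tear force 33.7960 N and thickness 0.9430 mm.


Formula: Tear strength = force / thickness
Substituting: Tear strength = 33.7960 / 0.9430
Result: 35.8388 N/mm


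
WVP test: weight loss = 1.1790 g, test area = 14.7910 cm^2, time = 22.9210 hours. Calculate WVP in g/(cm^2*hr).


Formula: WVP = loss / (area * time)
Substituting: WVP = 1.1790 / (14.7910 * 22.9210)
Result: 0.00347762 g/(cm^2*hr)


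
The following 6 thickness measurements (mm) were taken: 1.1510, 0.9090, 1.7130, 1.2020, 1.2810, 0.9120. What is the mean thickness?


Formula: Average = sum / n
Substituting: Average = 7.1680 / 6
Result: 1.1947 mm


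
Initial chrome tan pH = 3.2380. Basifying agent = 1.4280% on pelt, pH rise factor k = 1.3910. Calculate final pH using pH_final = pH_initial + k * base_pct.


Formula: pH_final = pH_initial + k * base_pct
Substituting: pH_final = 3.2380 + 1.3910 * 1.4280
Result: 5.2243


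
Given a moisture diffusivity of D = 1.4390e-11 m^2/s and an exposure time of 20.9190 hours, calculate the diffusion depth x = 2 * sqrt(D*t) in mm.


t = 20.9190 hr * 3600 = 75308.4000 s
D * t = 1.4390e-11 * 75308.4000 = 1.0837e-06
x = 2 * sqrt(D*t) = 2 * sqrt(1.0837e-06) = 0.00208201 m = 2.0820 mm


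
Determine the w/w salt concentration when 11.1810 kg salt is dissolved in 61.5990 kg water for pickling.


Formula: Conc = salt / (water + salt) * 100
Substituting: Conc = 11.1810 / (61.5990 + 11.1810) * 100
Result: 15.3627 %


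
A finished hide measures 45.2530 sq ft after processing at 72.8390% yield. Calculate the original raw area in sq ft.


Formula: raw = finished * 100 / yield
Substituting: raw = 45.2530 * 100 / 72.8390
Result: 62.1274 sq ft


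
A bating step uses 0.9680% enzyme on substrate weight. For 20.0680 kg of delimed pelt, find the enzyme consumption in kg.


Formula: Enzyme = substrate * pct / 100
Substituting: Enzyme = 20.0680 * 0.9680 / 100
Result: 0.1943 kg


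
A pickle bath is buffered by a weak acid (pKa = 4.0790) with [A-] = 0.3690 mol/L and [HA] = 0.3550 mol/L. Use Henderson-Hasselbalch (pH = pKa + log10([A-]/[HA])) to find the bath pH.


ratio = [A-] / [HA] = 0.3690 / 0.3550 = 1.0394
log10(ratio) = 0.016798
pH = pKa + log10(ratio) = 4.0790 + 0.016798 = 4.0958


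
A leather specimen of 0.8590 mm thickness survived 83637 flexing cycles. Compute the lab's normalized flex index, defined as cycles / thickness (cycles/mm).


Formula: Index = cycles / thickness
Substituting: Index = 83637 / 0.8590
Result: 97365.5413 cycles/mm


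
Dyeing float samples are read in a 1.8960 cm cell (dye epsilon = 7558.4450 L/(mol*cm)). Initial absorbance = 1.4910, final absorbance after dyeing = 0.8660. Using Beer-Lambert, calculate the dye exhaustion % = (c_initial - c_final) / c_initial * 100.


c_initial = A_i / (epsilon * l) = 1.4910 / (7558.4450 * 1.8960) = 1.0404e-04 mol/L
c_final = A_f / (epsilon * l) = 0.8660 / (7558.4450 * 1.8960) = 6.0429e-05 mol/L
Exhaustion = (c_initial - c_final) / c_initial * 100 = (1.0404e-04 - 6.0429e-05) / 1.0404e-04 * 100 = 41.9182 %


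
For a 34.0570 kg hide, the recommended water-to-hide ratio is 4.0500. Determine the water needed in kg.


Formula: Water = hide_weight * ratio
Substituting: Water = 34.0570 * 4.0500
Result: 137.9308 kg


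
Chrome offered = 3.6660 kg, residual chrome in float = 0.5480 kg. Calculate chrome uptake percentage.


Formula: Uptake = (offered - residual) / offered * 100
Substituting: Uptake = (3.6660 - 0.5480) / 3.6660 * 100
Result: 85.0518 %


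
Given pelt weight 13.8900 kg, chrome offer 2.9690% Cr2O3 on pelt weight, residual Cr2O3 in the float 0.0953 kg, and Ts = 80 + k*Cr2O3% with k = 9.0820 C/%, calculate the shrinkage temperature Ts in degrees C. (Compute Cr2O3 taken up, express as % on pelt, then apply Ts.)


Offered = pelt * offer_pct / 100 = 13.8900 * 2.9690 / 100 = 0.4124 kg
Uptake = offered - residual = 0.4124 - 0.0953 = 0.3171 kg
Cr2O3% on pelt = uptake / pelt * 100 = 0.3171 / 13.8900 * 100 = 2.2829 %
Ts = 80 + k * Cr2O3% = 80 + 9.0820 * 2.2829 = 100.7333 C


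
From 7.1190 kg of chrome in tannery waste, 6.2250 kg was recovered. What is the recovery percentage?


Formula: Recovery = recovered / input * 100
Substituting: Recovery = 6.2250 / 7.1190 * 100
Result: 87.4421 %


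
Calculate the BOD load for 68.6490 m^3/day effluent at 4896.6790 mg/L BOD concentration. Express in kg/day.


Formula: BOD_load = volume * conc / 1000
Substituting: BOD_load = 68.6490 * 4896.6790 / 1000
Result: 336.1521 kg/day


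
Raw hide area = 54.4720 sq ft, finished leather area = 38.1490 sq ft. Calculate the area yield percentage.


Formula: Yield = finished / raw * 100
Substituting: Yield = 38.1490 / 54.4720 * 100
Result: 70.0341 %


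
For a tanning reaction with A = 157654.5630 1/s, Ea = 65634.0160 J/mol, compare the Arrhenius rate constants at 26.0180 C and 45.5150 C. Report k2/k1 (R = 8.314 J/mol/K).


T1 = 26.0180 + 273.15 = 299.1680 K; T2 = 45.5150 + 273.15 = 318.6650 K
k1 = A * exp(-Ea/(R*T1)) = 157654.5630 * exp(-65634.0160/(8.314*299.1680)) = 5.4653e-07 1/s
k2 = A * exp(-Ea/(R*T2)) = 157654.5630 * exp(-65634.0160/(8.314*318.6650)) = 2.7465e-06 1/s
k2/k1 = 2.7465e-06 / 5.4653e-07 = 5.0254


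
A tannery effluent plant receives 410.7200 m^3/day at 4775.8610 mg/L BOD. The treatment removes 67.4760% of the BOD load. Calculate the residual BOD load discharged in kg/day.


Load_in = volume * conc / 1000 = 410.7200 * 4775.8610 / 1000 = 1961.5416 kg/day
Removed = Load_in * eff / 100 = 1961.5416 * 67.4760 / 100 = 1323.5698 kg/day
Load_out = Load_in - Removed = 1961.5416 - 1323.5698 = 637.9718 kg/day


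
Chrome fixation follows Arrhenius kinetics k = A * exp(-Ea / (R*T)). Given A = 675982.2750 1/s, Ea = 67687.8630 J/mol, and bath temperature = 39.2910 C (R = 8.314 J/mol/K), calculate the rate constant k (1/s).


T_K = T_C + 273.15 = 39.2910 + 273.15 = 312.4410 K
exponent = -Ea / (R * T_K) = -67687.8630 / (8.314 * 312.4410) = -26.0575
k = A * exp(exponent) = 675982.2750 * exp(-26.0575) = 3.2607e-06 1/s


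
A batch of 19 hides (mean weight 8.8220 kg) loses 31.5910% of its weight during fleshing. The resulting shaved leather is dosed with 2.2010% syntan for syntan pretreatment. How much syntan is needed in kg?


Total_raw = N * avg_wt = 19 * 8.8220 = 167.6180 kg
Substrate = Total_raw * (1 - loss/100) = 167.6180 * (1 - 31.5910/100) = 114.6658 kg
Syntan = Substrate * pct / 100 = 114.6658 * 2.2010 / 100 = 2.5238 kg


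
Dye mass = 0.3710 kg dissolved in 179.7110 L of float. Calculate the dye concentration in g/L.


Formula: Conc = dye_mass(kg) / volume(L) * 1000
Substituting: Conc = 0.3710 / 179.7110 * 1000
Result: 2.0644 g/L


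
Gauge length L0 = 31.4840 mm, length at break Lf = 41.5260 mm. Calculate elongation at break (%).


Formula: Elongation = (Lf - L0) / L0 * 100
Substituting: Elongation = (41.5260 - 31.4840) / 31.4840 * 100
Result: 31.8956 %


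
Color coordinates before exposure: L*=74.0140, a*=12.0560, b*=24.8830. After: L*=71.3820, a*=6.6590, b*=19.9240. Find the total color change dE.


dL = -2.6320, da = -5.3970, db = -4.9590
dE = sqrt((-2.6320)^2 + (-5.3970)^2 + (-4.9590)^2) = 7.7876


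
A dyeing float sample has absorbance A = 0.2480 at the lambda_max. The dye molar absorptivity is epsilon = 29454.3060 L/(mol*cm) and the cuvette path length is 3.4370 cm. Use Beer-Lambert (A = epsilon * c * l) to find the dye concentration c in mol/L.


Formula: c = A / (epsilon * l)
Substituting: c = 0.2480 / (29454.3060 * 3.4370)
Result: 2.4498e-06 mol/L


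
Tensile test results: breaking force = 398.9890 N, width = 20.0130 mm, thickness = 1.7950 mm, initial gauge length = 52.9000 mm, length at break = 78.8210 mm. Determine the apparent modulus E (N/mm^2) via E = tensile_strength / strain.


TS = F / (w * t) = 398.9890 / (20.0130 * 1.7950) = 11.1067 N/mm^2
strain = (Lf - L0) / L0 = (78.8210 - 52.9000) / 52.9000 = 0.4900
E = TS / strain = 11.1067 / 0.4900 = 22.6667 N/mm^2


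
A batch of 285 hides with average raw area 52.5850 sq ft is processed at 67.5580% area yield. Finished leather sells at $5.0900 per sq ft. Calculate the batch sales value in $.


Raw_total = N * avg_area = 285 * 52.5850 = 14986.7250 sq ft
Finished = Raw_total * yield / 100 = 14986.7250 * 67.5580 / 100 = 10124.7317 sq ft
Value = Finished * price = 10124.7317 * 5.0900 = 51534.8842 $


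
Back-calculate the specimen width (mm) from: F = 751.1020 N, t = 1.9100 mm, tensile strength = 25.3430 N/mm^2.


Formula: w = F / (TS * t)
Substituting: w = 751.1020 / (25.3430 * 1.9100)
Result: 15.5170 mm


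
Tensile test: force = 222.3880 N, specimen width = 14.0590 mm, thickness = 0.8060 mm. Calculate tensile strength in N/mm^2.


Formula: TS = force / (width * thickness)
Substituting: TS = 222.3880 / (14.0590 * 0.8060)
Result: 19.6256 N/mm^2


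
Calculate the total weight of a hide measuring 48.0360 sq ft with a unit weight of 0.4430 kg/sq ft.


Formula: Weight = area * weight_per_sqft
Substituting: Weight = 48.0360 * 0.4430
Result: 21.2799 kg


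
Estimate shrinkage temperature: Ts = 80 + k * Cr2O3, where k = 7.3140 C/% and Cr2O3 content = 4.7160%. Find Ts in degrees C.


Formula: Ts = 80 + k * Cr2O3
Substituting: Ts = 80 + 7.3140 * 4.7160
Result: 114.4928 C


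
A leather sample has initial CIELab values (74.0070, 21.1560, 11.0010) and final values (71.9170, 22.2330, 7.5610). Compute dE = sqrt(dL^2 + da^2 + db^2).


dL = -2.0900, da = 1.0770, db = -3.4400
dE = sqrt((-2.0900)^2 + 1.0770^2 + (-3.4400)^2) = 4.1667


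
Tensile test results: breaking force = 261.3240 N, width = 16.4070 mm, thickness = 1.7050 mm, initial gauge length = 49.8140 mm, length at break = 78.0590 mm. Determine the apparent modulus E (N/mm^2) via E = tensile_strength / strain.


TS = F / (w * t) = 261.3240 / (16.4070 * 1.7050) = 9.3417 N/mm^2
strain = (Lf - L0) / L0 = (78.0590 - 49.8140) / 49.8140 = 0.5670
E = TS / strain = 9.3417 / 0.5670 = 16.4754 N/mm^2


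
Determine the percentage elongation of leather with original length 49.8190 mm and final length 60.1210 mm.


Formula: Elongation = (Lf - L0) / L0 * 100
Substituting: Elongation = (60.1210 - 49.8190) / 49.8190 * 100
Result: 20.6789 %


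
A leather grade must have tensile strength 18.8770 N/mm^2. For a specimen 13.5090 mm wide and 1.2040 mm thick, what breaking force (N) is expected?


Formula: F = TS * w * t
Substituting: F = 18.8770 * 13.5090 * 1.2040
Result: 307.0313 N


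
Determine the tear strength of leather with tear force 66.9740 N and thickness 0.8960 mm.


Formula: Tear strength = force / thickness
Substituting: Tear strength = 66.9740 / 0.8960
Result: 74.7478 N/mm


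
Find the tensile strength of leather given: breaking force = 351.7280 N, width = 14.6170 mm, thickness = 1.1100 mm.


Formula: TS = force / (width * thickness)
Substituting: TS = 351.7280 / (14.6170 * 1.1100)
Result: 21.6783 N/mm^2


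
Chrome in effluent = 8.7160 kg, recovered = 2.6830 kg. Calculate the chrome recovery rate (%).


Formula: Recovery = recovered / input * 100
Substituting: Recovery = 2.6830 / 8.7160 * 100
Result: 30.7825 %


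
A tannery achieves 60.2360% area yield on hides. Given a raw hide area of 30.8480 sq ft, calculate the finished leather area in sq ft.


Formula: finished = raw * yield / 100
Substituting: finished = 30.8480 * 60.2360 / 100
Result: 18.5816 sq ft


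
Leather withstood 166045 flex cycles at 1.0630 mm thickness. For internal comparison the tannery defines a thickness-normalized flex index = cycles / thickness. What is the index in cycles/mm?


Formula: Index = cycles / thickness
Substituting: Index = 166045 / 1.0630
Result: 156204.1392 cycles/mm


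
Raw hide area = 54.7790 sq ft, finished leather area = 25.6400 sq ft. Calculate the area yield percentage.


Formula: Yield = finished / raw * 100
Substituting: Yield = 25.6400 / 54.7790 * 100
Result: 46.8063 %


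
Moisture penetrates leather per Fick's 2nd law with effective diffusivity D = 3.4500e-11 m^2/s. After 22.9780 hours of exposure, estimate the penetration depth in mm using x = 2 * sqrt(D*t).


t = 22.9780 hr * 3600 = 82720.8000 s
D * t = 3.4500e-11 * 82720.8000 = 2.8539e-06
x = 2 * sqrt(D*t) = 2 * sqrt(2.8539e-06) = 0.00337868 m = 3.3787 mm


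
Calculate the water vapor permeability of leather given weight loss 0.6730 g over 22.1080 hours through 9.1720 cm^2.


Formula: WVP = loss / (area * time)
Substituting: WVP = 0.6730 / (9.1720 * 22.1080)
Result: 0.00331896 g/(cm^2*hr)


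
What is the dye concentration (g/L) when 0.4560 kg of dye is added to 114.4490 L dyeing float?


Formula: Conc = dye_mass(kg) / volume(L) * 1000
Substituting: Conc = 0.4560 / 114.4490 * 1000
Result: 3.9843 g/L


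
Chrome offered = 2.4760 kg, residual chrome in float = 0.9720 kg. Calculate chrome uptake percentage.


Formula: Uptake = (offered - residual) / offered * 100
Substituting: Uptake = (2.4760 - 0.9720) / 2.4760 * 100
Result: 60.7431 %


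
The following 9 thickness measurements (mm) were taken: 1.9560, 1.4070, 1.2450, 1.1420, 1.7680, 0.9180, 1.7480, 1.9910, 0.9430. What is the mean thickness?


Formula: Average = sum / n
Substituting: Average = 13.1180 / 9
Result: 1.4576 mm


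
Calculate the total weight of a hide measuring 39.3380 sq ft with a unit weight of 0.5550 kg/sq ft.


Formula: Weight = area * weight_per_sqft
Substituting: Weight = 39.3380 * 0.5550
Result: 21.8326 kg


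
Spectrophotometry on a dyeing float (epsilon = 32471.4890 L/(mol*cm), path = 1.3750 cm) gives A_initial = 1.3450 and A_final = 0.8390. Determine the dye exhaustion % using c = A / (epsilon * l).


c_initial = A_i / (epsilon * l) = 1.3450 / (32471.4890 * 1.3750) = 3.0124e-05 mol/L
c_final = A_f / (epsilon * l) = 0.8390 / (32471.4890 * 1.3750) = 1.8791e-05 mol/L
Exhaustion = (c_initial - c_final) / c_initial * 100 = (3.0124e-05 - 1.8791e-05) / 3.0124e-05 * 100 = 37.6208 %


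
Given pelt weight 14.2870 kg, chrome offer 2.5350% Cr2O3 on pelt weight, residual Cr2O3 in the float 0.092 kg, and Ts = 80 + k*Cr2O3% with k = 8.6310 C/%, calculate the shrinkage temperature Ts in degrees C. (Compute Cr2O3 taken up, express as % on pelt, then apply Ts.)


Offered = pelt * offer_pct / 100 = 14.2870 * 2.5350 / 100 = 0.3622 kg
Uptake = offered - residual = 0.3622 - 0.092 = 0.2702 kg
Cr2O3% on pelt = uptake / pelt * 100 = 0.2702 / 14.2870 * 100 = 1.8911 %
Ts = 80 + k * Cr2O3% = 80 + 8.6310 * 1.8911 = 96.3217 C


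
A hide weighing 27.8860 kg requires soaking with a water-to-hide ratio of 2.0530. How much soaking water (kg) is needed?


Formula: Water = hide_weight * ratio
Substituting: Water = 27.8860 * 2.0530
Result: 57.2500 kg


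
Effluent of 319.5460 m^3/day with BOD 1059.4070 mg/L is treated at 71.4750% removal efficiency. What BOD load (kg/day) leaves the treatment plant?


Load_in = volume * conc / 1000 = 319.5460 * 1059.4070 / 1000 = 338.5293 kg/day
Removed = Load_in * eff / 100 = 338.5293 * 71.4750 / 100 = 241.9638 kg/day
Load_out = Load_in - Removed = 338.5293 - 241.9638 = 96.5655 kg/day


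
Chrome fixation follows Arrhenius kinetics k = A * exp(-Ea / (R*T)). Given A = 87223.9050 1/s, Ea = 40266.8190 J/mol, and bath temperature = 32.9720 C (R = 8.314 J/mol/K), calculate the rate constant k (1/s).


T_K = T_C + 273.15 = 32.9720 + 273.15 = 306.1220 K
exponent = -Ea / (R * T_K) = -40266.8190 / (8.314 * 306.1220) = -15.8213
k = A * exp(exponent) = 87223.9050 * exp(-15.8213) = 0.0117361 1/s


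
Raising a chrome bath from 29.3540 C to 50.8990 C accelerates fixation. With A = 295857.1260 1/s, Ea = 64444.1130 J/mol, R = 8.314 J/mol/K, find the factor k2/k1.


T1 = 29.3540 + 273.15 = 302.5040 K; T2 = 50.8990 + 273.15 = 324.0490 K
k1 = A * exp(-Ea/(R*T1)) = 295857.1260 * exp(-64444.1130/(8.314*302.5040)) = 2.2021e-06 1/s
k2 = A * exp(-Ea/(R*T2)) = 295857.1260 * exp(-64444.1130/(8.314*324.0490)) = 1.2098e-05 1/s
k2/k1 = 1.2098e-05 / 2.2021e-06 = 5.4939


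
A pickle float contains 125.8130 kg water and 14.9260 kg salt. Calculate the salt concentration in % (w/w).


Formula: Conc = salt / (water + salt) * 100
Substituting: Conc = 14.9260 / (125.8130 + 14.9260) * 100
Result: 10.6054 %


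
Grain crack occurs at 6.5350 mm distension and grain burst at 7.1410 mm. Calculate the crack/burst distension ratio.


Formula: Ratio = crack / burst
Substituting: Ratio = 6.5350 / 7.1410
Result: 0.9151


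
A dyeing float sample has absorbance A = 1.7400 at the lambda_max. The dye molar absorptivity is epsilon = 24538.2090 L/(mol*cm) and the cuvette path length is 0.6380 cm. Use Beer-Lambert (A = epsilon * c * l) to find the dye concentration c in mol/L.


Formula: c = A / (epsilon * l)
Substituting: c = 1.7400 / (24538.2090 * 0.6380)
Result: 1.1114e-04 mol/L


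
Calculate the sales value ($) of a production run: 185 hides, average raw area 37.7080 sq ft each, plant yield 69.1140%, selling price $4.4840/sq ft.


Raw_total = N * avg_area = 185 * 37.7080 = 6975.9800 sq ft
Finished = Raw_total * yield / 100 = 6975.9800 * 69.1140 / 100 = 4821.3788 sq ft
Value = Finished * price = 4821.3788 * 4.4840 = 21619.0626 $


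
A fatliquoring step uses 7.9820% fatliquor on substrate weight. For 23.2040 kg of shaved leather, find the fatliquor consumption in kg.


Formula: Fat = substrate * pct / 100
Substituting: Fat = 23.2040 * 7.9820 / 100
Result: 1.8521 kg


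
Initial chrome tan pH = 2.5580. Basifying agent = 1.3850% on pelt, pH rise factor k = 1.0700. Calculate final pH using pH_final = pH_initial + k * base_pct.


Formula: pH_final = pH_initial + k * base_pct
Substituting: pH_final = 2.5580 + 1.0700 * 1.3850
Result: 4.0400


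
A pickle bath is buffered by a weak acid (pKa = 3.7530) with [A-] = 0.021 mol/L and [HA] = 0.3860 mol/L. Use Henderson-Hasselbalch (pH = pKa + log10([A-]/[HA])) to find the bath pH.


ratio = [A-] / [HA] = 0.021 / 0.3860 = 0.0544041
log10(ratio) = -1.2644
pH = pKa + log10(ratio) = 3.7530 - 1.2644 = 2.4886


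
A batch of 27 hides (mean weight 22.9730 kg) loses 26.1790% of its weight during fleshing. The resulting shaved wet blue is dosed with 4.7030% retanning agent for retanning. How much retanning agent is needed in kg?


Total_raw = N * avg_wt = 27 * 22.9730 = 620.2710 kg
Substrate = Total_raw * (1 - loss/100) = 620.2710 * (1 - 26.1790/100) = 457.8903 kg
Retan = Substrate * pct / 100 = 457.8903 * 4.7030 / 100 = 21.5346 kg


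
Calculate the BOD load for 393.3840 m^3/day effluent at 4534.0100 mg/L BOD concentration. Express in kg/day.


Formula: BOD_load = volume * conc / 1000
Substituting: BOD_load = 393.3840 * 4534.0100 / 1000
Result: 1783.6070 kg/day


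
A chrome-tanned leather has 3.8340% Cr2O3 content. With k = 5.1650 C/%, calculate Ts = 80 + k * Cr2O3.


Formula: Ts = 80 + k * Cr2O3
Substituting: Ts = 80 + 5.1650 * 3.8340
Result: 99.8026 C


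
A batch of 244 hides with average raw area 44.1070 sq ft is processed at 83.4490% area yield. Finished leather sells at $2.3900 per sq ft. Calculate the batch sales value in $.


Raw_total = N * avg_area = 244 * 44.1070 = 10762.1080 sq ft
Finished = Raw_total * yield / 100 = 10762.1080 * 83.4490 / 100 = 8980.8715 sq ft
Value = Finished * price = 8980.8715 * 2.3900 = 21464.2829 $


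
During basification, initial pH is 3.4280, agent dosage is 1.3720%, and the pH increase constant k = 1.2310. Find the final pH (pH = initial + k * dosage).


Formula: pH_final = pH_initial + k * base_pct
Substituting: pH_final = 3.4280 + 1.2310 * 1.3720
Result: 5.1169


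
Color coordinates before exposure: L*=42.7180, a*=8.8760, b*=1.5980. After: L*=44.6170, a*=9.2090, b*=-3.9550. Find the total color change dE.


dL = 1.8990, da = 0.3330, db = -5.5530
dE = sqrt(1.8990^2 + 0.3330^2 + (-5.5530)^2) = 5.8782


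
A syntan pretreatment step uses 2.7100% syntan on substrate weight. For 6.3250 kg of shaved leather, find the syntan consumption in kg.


Formula: Syntan = substrate * pct / 100
Substituting: Syntan = 6.3250 * 2.7100 / 100
Result: 0.1714 kg


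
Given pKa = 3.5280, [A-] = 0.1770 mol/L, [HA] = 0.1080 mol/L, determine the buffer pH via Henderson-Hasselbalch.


ratio = [A-] / [HA] = 0.1770 / 0.1080 = 1.6389
log10(ratio) = 0.2145
pH = pKa + log10(ratio) = 3.5280 + 0.2145 = 3.7425


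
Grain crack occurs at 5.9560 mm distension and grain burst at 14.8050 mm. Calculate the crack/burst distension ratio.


Formula: Ratio = crack / burst
Substituting: Ratio = 5.9560 / 14.8050
Result: 0.4023


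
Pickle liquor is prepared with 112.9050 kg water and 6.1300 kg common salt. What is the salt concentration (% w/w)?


Formula: Conc = salt / (water + salt) * 100
Substituting: Conc = 6.1300 / (112.9050 + 6.1300) * 100
Result: 5.1497 %


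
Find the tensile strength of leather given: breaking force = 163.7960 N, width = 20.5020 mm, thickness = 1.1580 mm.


Formula: TS = force / (width * thickness)
Substituting: TS = 163.7960 / (20.5020 * 1.1580)
Result: 6.8992 N/mm^2


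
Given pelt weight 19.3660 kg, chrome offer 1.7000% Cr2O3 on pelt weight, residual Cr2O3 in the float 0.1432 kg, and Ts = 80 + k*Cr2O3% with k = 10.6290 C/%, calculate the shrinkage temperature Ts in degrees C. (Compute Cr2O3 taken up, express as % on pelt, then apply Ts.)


Offered = pelt * offer_pct / 100 = 19.3660 * 1.7000 / 100 = 0.3292 kg
Uptake = offered - residual = 0.3292 - 0.1432 = 0.1860 kg
Cr2O3% on pelt = uptake / pelt * 100 = 0.1860 / 19.3660 * 100 = 0.9606 %
Ts = 80 + k * Cr2O3% = 80 + 10.6290 * 0.9606 = 90.2098 C


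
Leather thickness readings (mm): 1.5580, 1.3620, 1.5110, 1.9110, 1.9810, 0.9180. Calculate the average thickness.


Formula: Average = sum / n
Substituting: Average = 9.2410 / 6
Result: 1.5402 mm


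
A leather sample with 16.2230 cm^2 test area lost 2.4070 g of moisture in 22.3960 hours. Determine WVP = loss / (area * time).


Formula: WVP = loss / (area * time)
Substituting: WVP = 2.4070 / (16.2230 * 22.3960)
Result: 0.00662483 g/(cm^2*hr)


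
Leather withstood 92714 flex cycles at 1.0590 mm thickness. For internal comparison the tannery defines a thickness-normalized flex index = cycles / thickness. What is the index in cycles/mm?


Formula: Index = cycles / thickness
Substituting: Index = 92714 / 1.0590
Result: 87548.6308 cycles/mm


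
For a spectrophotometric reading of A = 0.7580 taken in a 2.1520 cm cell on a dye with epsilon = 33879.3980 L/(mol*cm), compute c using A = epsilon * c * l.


Formula: c = A / (epsilon * l)
Substituting: c = 0.7580 / (33879.3980 * 2.1520)
Result: 1.0397e-05 mol/L


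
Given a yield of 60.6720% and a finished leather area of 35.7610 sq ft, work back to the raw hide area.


Formula: raw = finished * 100 / yield
Substituting: raw = 35.7610 * 100 / 60.6720
Result: 58.9415 sq ft


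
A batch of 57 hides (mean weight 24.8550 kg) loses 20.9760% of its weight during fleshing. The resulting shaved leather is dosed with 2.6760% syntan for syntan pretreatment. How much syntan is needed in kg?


Total_raw = N * avg_wt = 57 * 24.8550 = 1416.7350 kg
Substrate = Total_raw * (1 - loss/100) = 1416.7350 * (1 - 20.9760/100) = 1119.5607 kg
Syntan = Substrate * pct / 100 = 1119.5607 * 2.6760 / 100 = 29.9594 kg


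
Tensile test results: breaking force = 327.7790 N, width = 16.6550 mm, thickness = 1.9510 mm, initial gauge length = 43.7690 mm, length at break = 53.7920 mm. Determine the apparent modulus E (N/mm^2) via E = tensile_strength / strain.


TS = F / (w * t) = 327.7790 / (16.6550 * 1.9510) = 10.0874 N/mm^2
strain = (Lf - L0) / L0 = (53.7920 - 43.7690) / 43.7690 = 0.2290
E = TS / strain = 10.0874 / 0.2290 = 44.0502 N/mm^2


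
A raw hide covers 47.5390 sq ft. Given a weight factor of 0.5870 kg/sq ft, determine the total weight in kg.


Formula: Weight = area * weight_per_sqft
Substituting: Weight = 47.5390 * 0.5870
Result: 27.9054 kg


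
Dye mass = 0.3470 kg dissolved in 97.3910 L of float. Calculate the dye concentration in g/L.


Formula: Conc = dye_mass(kg) / volume(L) * 1000
Substituting: Conc = 0.3470 / 97.3910 * 1000
Result: 3.5630 g/L


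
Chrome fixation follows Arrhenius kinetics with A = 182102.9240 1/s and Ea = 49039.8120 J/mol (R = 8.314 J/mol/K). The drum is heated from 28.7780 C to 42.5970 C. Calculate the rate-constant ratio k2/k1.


T1 = 28.7780 + 273.15 = 301.9280 K; T2 = 42.5970 + 273.15 = 315.7470 K
k1 = A * exp(-Ea/(R*T1)) = 182102.9240 * exp(-49039.8120/(8.314*301.9280)) = 5.9696e-04 1/s
k2 = A * exp(-Ea/(R*T2)) = 182102.9240 * exp(-49039.8120/(8.314*315.7470)) = 0.00140369 1/s
k2/k1 = 0.00140369 / 5.9696e-04 = 2.3514


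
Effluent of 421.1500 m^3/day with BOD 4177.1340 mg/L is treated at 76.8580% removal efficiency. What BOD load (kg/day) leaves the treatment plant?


Load_in = volume * conc / 1000 = 421.1500 * 4177.1340 / 1000 = 1759.2000 kg/day
Removed = Load_in * eff / 100 = 1759.2000 * 76.8580 / 100 = 1352.0859 kg/day
Load_out = Load_in - Removed = 1759.2000 - 1352.0859 = 407.1141 kg/day


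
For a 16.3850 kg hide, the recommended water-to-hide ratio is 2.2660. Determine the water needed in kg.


Formula: Water = hide_weight * ratio
Substituting: Water = 16.3850 * 2.2660
Result: 37.1284 kg


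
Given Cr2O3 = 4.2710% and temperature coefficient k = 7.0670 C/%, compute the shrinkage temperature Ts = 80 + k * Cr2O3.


Formula: Ts = 80 + k * Cr2O3
Substituting: Ts = 80 + 7.0670 * 4.2710
Result: 110.1832 C


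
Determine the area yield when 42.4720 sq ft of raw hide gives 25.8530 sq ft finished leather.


Formula: Yield = finished / raw * 100
Substituting: Yield = 25.8530 / 42.4720 * 100
Result: 60.8707 %


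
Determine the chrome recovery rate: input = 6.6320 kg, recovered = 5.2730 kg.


Formula: Recovery = recovered / input * 100
Substituting: Recovery = 5.2730 / 6.6320 * 100
Result: 79.5084 %


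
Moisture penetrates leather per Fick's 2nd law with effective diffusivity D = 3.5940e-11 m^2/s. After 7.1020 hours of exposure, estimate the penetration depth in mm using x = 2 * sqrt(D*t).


t = 7.1020 hr * 3600 = 25567.2000 s
D * t = 3.5940e-11 * 25567.2000 = 9.1889e-07
x = 2 * sqrt(D*t) = 2 * sqrt(9.1889e-07) = 0.00191717 m = 1.9172 mm


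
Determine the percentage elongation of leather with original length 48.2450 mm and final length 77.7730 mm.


Formula: Elongation = (Lf - L0) / L0 * 100
Substituting: Elongation = (77.7730 - 48.2450) / 48.2450 * 100
Result: 61.2043 %


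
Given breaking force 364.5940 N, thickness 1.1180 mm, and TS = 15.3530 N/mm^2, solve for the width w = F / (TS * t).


Formula: w = F / (TS * t)
Substituting: w = 364.5940 / (15.3530 * 1.1180)
Result: 21.2410 mm


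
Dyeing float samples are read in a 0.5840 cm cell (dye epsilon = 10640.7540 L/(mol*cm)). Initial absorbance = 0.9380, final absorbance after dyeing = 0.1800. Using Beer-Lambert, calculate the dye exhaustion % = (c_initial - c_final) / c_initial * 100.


c_initial = A_i / (epsilon * l) = 0.9380 / (10640.7540 * 0.5840) = 1.5094e-04 mol/L
c_final = A_f / (epsilon * l) = 0.1800 / (10640.7540 * 0.5840) = 2.8966e-05 mol/L
Exhaustion = (c_initial - c_final) / c_initial * 100 = (1.5094e-04 - 2.8966e-05) / 1.5094e-04 * 100 = 80.8102 %


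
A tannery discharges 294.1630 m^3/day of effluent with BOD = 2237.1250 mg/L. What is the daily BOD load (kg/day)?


Formula: BOD_load = volume * conc / 1000
Substituting: BOD_load = 294.1630 * 2237.1250 / 1000
Result: 658.0794 kg/day


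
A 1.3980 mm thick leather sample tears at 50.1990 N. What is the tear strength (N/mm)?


Formula: Tear strength = force / thickness
Substituting: Tear strength = 50.1990 / 1.3980
Result: 35.9077 N/mm


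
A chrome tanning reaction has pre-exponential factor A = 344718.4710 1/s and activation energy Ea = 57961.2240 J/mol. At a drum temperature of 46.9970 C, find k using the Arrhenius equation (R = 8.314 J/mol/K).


T_K = T_C + 273.15 = 46.9970 + 273.15 = 320.1470 K
exponent = -Ea / (R * T_K) = -57961.2240 / (8.314 * 320.1470) = -21.7760
k = A * exp(exponent) = 344718.4710 * exp(-21.7760) = 1.2030e-04 1/s


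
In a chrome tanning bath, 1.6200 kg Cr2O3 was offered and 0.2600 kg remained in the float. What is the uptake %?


Formula: Uptake = (offered - residual) / offered * 100
Substituting: Uptake = (1.6200 - 0.2600) / 1.6200 * 100
Result: 83.9506 %


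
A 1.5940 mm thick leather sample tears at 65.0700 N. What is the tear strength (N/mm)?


Formula: Tear strength = force / thickness
Substituting: Tear strength = 65.0700 / 1.5940
Result: 40.8218 N/mm


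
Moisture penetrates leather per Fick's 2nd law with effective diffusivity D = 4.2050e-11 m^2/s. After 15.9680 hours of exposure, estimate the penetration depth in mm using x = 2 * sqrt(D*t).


t = 15.9680 hr * 3600 = 57484.8000 s
D * t = 4.2050e-11 * 57484.8000 = 2.4172e-06
x = 2 * sqrt(D*t) = 2 * sqrt(2.4172e-06) = 0.00310949 m = 3.1095 mm


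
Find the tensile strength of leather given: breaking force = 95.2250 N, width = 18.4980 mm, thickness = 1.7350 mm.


Formula: TS = force / (width * thickness)
Substituting: TS = 95.2250 / (18.4980 * 1.7350)
Result: 2.9671 N/mm^2


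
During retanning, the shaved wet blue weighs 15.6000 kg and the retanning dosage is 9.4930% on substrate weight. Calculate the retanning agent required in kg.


Formula: Retan = substrate * pct / 100
Substituting: Retan = 15.6000 * 9.4930 / 100
Result: 1.4809 kg


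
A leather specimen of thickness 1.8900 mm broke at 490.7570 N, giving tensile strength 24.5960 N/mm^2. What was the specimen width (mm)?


Formula: w = F / (TS * t)
Substituting: w = 490.7570 / (24.5960 * 1.8900)
Result: 10.5570 mm


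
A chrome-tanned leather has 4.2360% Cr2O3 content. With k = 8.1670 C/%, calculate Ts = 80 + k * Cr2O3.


Formula: Ts = 80 + k * Cr2O3
Substituting: Ts = 80 + 8.1670 * 4.2360
Result: 114.5954 C


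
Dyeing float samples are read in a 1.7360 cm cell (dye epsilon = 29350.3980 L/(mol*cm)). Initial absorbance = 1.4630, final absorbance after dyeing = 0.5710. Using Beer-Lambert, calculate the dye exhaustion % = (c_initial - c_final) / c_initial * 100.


c_initial = A_i / (epsilon * l) = 1.4630 / (29350.3980 * 1.7360) = 2.8713e-05 mol/L
c_final = A_f / (epsilon * l) = 0.5710 / (29350.3980 * 1.7360) = 1.1207e-05 mol/L
Exhaustion = (c_initial - c_final) / c_initial * 100 = (2.8713e-05 - 1.1207e-05) / 2.8713e-05 * 100 = 60.9706 %


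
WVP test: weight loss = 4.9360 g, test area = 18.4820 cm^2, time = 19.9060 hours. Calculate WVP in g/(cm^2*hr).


Formula: WVP = loss / (area * time)
Substituting: WVP = 4.9360 / (18.4820 * 19.9060)
Result: 0.0134166 g/(cm^2*hr)


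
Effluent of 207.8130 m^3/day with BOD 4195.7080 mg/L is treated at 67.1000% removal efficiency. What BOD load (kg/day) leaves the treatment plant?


Load_in = volume * conc / 1000 = 207.8130 * 4195.7080 / 1000 = 871.9227 kg/day
Removed = Load_in * eff / 100 = 871.9227 * 67.1000 / 100 = 585.0601 kg/day
Load_out = Load_in - Removed = 871.9227 - 585.0601 = 286.8626 kg/day


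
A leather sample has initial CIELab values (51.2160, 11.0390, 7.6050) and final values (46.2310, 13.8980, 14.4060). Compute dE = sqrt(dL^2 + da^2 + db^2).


dL = -4.9850, da = 2.8590, db = 6.8010
dE = sqrt((-4.9850)^2 + 2.8590^2 + 6.8010^2) = 8.9038


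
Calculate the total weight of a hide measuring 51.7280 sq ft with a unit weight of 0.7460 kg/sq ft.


Formula: Weight = area * weight_per_sqft
Substituting: Weight = 51.7280 * 0.7460
Result: 38.5891 kg


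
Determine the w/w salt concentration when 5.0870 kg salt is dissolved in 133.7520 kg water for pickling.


Formula: Conc = salt / (water + salt) * 100
Substituting: Conc = 5.0870 / (133.7520 + 5.0870) * 100
Result: 3.6640 %


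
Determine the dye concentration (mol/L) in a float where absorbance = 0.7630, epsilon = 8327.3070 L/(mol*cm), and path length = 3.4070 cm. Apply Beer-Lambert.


Formula: c = A / (epsilon * l)
Substituting: c = 0.7630 / (8327.3070 * 3.4070)
Result: 2.6894e-05 mol/L


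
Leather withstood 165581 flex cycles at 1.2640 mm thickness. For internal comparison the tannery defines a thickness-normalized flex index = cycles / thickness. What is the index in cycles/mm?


Formula: Index = cycles / thickness
Substituting: Index = 165581 / 1.2640
Result: 130997.6266 cycles/mm


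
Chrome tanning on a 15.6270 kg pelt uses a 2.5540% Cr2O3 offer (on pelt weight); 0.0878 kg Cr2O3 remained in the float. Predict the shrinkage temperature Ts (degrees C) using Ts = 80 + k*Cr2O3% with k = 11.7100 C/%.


Offered = pelt * offer_pct / 100 = 15.6270 * 2.5540 / 100 = 0.3991 kg
Uptake = offered - residual = 0.3991 - 0.0878 = 0.3113 kg
Cr2O3% on pelt = uptake / pelt * 100 = 0.3113 / 15.6270 * 100 = 1.9922 %
Ts = 80 + k * Cr2O3% = 80 + 11.7100 * 1.9922 = 103.3281 C


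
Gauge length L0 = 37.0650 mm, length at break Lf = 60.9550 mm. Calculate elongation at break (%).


Formula: Elongation = (Lf - L0) / L0 * 100
Substituting: Elongation = (60.9550 - 37.0650) / 37.0650 * 100
Result: 64.4543 %


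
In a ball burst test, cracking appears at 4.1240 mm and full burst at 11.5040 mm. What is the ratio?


Formula: Ratio = crack / burst
Substituting: Ratio = 4.1240 / 11.5040
Result: 0.3585


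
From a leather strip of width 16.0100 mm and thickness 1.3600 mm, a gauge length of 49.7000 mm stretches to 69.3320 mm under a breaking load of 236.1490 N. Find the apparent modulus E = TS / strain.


TS = F / (w * t) = 236.1490 / (16.0100 * 1.3600) = 10.8457 N/mm^2
strain = (Lf - L0) / L0 = (69.3320 - 49.7000) / 49.7000 = 0.3950
E = TS / strain = 10.8457 / 0.3950 = 27.4567 N/mm^2


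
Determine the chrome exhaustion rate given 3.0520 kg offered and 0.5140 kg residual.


Formula: Uptake = (offered - residual) / offered * 100
Substituting: Uptake = (3.0520 - 0.5140) / 3.0520 * 100
Result: 83.1586 %


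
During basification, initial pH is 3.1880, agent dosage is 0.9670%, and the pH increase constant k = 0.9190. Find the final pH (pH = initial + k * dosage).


Formula: pH_final = pH_initial + k * base_pct
Substituting: pH_final = 3.1880 + 0.9190 * 0.9670
Result: 4.0767


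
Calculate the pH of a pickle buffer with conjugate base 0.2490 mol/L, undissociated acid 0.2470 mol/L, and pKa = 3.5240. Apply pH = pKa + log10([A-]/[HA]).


ratio = [A-] / [HA] = 0.2490 / 0.2470 = 1.0081
log10(ratio) = 0.00350239
pH = pKa + log10(ratio) = 3.5240 + 0.00350239 = 3.5275


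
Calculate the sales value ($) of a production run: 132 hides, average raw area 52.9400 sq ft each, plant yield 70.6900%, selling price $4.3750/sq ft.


Raw_total = N * avg_area = 132 * 52.9400 = 6988.0800 sq ft
Finished = Raw_total * yield / 100 = 6988.0800 * 70.6900 / 100 = 4939.8738 sq ft
Value = Finished * price = 4939.8738 * 4.3750 = 21611.9477 $


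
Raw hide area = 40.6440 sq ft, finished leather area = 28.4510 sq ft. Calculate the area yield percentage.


Formula: Yield = finished / raw * 100
Substituting: Yield = 28.4510 / 40.6440 * 100
Result: 70.0005 %


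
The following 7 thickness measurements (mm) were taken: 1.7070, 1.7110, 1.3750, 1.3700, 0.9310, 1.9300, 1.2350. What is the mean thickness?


Formula: Average = sum / n
Substituting: Average = 10.2590 / 7
Result: 1.4656 mm


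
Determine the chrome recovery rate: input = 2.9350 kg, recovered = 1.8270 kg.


Formula: Recovery = recovered / input * 100
Substituting: Recovery = 1.8270 / 2.9350 * 100
Result: 62.2487 %


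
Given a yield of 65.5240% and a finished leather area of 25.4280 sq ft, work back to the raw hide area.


Formula: raw = finished * 100 / yield
Substituting: raw = 25.4280 * 100 / 65.5240
Result: 38.8072 sq ft


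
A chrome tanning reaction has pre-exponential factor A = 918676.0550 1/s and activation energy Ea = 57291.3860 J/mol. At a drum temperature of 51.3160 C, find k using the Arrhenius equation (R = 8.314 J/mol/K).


T_K = T_C + 273.15 = 51.3160 + 273.15 = 324.4660 K
exponent = -Ea / (R * T_K) = -57291.3860 / (8.314 * 324.4660) = -21.2378
k = A * exp(exponent) = 918676.0550 * exp(-21.2378) = 5.4915e-04 1/s


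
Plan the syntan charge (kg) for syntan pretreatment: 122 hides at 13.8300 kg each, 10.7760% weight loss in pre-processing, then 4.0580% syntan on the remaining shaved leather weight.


Total_raw = N * avg_wt = 122 * 13.8300 = 1687.2600 kg
Substrate = Total_raw * (1 - loss/100) = 1687.2600 * (1 - 10.7760/100) = 1505.4409 kg
Syntan = Substrate * pct / 100 = 1505.4409 * 4.0580 / 100 = 61.0908 kg


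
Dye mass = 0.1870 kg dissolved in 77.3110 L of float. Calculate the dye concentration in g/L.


Formula: Conc = dye_mass(kg) / volume(L) * 1000
Substituting: Conc = 0.1870 / 77.3110 * 1000
Result: 2.4188 g/L


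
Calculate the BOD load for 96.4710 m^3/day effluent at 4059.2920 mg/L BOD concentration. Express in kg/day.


Formula: BOD_load = volume * conc / 1000
Substituting: BOD_load = 96.4710 * 4059.2920 / 1000
Result: 391.6040 kg/day


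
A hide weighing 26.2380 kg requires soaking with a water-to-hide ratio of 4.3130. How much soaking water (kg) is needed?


Formula: Water = hide_weight * ratio
Substituting: Water = 26.2380 * 4.3130
Result: 113.1645 kg


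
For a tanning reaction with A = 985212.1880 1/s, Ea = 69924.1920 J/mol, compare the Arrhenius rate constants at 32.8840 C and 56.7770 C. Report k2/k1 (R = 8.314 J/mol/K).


T1 = 32.8840 + 273.15 = 306.0340 K; T2 = 56.7770 + 273.15 = 329.9270 K
k1 = A * exp(-Ea/(R*T1)) = 985212.1880 * exp(-69924.1920/(8.314*306.0340)) = 1.1436e-06 1/s
k2 = A * exp(-Ea/(R*T2)) = 985212.1880 * exp(-69924.1920/(8.314*329.9270)) = 8.3677e-06 1/s
k2/k1 = 8.3677e-06 / 1.1436e-06 = 7.3171


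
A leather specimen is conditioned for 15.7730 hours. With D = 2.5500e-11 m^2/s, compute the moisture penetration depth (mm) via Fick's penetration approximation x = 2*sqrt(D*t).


t = 15.7730 hr * 3600 = 56782.8000 s
D * t = 2.5500e-11 * 56782.8000 = 1.4480e-06
x = 2 * sqrt(D*t) = 2 * sqrt(1.4480e-06) = 0.00240663 m = 2.4066 mm


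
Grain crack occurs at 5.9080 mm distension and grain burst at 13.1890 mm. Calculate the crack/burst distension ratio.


Formula: Ratio = crack / burst
Substituting: Ratio = 5.9080 / 13.1890
Result: 0.4479


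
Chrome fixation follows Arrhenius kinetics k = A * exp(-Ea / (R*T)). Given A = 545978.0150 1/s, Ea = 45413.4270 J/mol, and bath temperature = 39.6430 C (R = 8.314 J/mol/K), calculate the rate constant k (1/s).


T_K = T_C + 273.15 = 39.6430 + 273.15 = 312.7930 K
exponent = -Ea / (R * T_K) = -45413.4270 / (8.314 * 312.7930) = -17.4629
k = A * exp(exponent) = 545978.0150 * exp(-17.4629) = 0.0142272 1/s


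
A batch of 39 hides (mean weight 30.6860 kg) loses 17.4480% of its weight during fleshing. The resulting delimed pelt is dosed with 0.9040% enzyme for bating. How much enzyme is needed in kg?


Total_raw = N * avg_wt = 39 * 30.6860 = 1196.7540 kg
Substrate = Total_raw * (1 - loss/100) = 1196.7540 * (1 - 17.4480/100) = 987.9444 kg
Enzyme = Substrate * pct / 100 = 987.9444 * 0.9040 / 100 = 8.9310 kg


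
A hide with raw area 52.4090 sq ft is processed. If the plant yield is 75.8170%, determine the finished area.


Formula: finished = raw * yield / 100
Substituting: finished = 52.4090 * 75.8170 / 100
Result: 39.7349 sq ft


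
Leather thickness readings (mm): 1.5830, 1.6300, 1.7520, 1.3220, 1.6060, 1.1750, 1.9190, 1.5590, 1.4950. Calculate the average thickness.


Formula: Average = sum / n
Substituting: Average = 14.0410 / 9
Result: 1.5601 mm


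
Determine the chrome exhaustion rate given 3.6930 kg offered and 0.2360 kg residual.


Formula: Uptake = (offered - residual) / offered * 100
Substituting: Uptake = (3.6930 - 0.2360) / 3.6930 * 100
Result: 93.6095 %
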